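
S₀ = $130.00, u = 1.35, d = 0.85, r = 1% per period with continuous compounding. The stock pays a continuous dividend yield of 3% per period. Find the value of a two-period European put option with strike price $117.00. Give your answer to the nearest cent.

Per-period risk-free factor R = e^0.01 = 1.0101; dividend-adjusted growth = e^(0.01−0.03) = 0.9802.
Risk-neutral probability p = (0.9802 − 0.85)/(1.35 − 0.85) = 0.1302/0.5000 = 0.2604
Terminal stock prices: S_uu = 236.9, S_ud = 149.2, S_dd = 93.92
Terminal payoffs (K − S): max(-119.9, 0) = 0, max(-32.17, 0) = 0, max(23.08, 0) = 23.08
Node u (S = 175.5): V_u = e^(−0.01)·[0.2604·0.0000 + 0.7396·0.0000] = 0.0000
Node d (S = 110.5): V_d = e^(−0.01)·[0.2604·0.0000 + 0.7396·23.0750] = 16.8965
Node 0 (S = 130): V_0 = e^(−0.01)·[0.2604·0.0000 + 0.7396·16.8965] = 12.3724

$12.37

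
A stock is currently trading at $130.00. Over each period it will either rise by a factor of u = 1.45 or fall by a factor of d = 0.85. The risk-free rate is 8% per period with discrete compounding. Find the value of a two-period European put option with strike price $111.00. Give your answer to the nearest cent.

Risk-neutral probability p = (1 + 0.08 − 0.85)/(1.45 − 0.85) = 0.2300/0.6000 = 0.3833
Terminal stock prices: S_uu = 273.3, S_ud = 160.2, S_dd = 93.92
Terminal payoffs (K − S): max(-162.3, 0) = 0, max(-49.22, 0) = 0, max(17.08, 0) = 17.08
Node u (S = 188.5): V_u = 1/1.08·[0.3833·0.0000 + 0.6167·0.0000] = 0.0000
Node d (S = 110.5): V_d = 1/1.08·[0.3833·0.0000 + 0.6167·17.0750] = 9.7496
Node 0 (S = 130): V_0 = 1/1.08·[0.3833·0.0000 + 0.6167·9.7496] = 5.5669

$5.57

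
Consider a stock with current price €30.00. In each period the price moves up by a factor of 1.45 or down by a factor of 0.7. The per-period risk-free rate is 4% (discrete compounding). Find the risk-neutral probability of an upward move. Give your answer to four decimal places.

p = 0.4533

Risk-neutral probability p = (1 + 0.04 − 0.7)/(1.45 − 0.7) = 0.3400/0.7500 = 0.4533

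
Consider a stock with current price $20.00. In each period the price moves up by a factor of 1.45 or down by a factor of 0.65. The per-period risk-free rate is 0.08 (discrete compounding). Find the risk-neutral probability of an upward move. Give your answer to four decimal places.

Risk-neutral probability p = (1 + 0.08 − 0.65)/(1.45 − 0.65) = 0.4300/0.8000 = 0.5375

p = 0.5375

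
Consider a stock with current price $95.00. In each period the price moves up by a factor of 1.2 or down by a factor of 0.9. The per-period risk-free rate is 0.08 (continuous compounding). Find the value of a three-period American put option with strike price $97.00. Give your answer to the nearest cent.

$4.47

Risk-neutral probability p = (e^0.08 − 0.9)/(1.2 − 0.9) = 0.1833/0.3000 = 0.6110
Terminal stock prices: S_uuu = 164.2, S_uud = 123.1, S_udd = 92.34, S_ddd = 69.26
Terminal payoffs (K − S): max(-67.16, 0) = 0, max(-26.12, 0) = 0, max(4.66, 0) = 4.66, max(27.74, 0) = 27.74
Node uu (S = 136.8): continuation = e^(−0.08)·[0.6110·0.0000 + 0.3890·0.0000] = 0.0000; exercise value = 0.0000 ≤ continuation, so V_uu = 0.0000
Node ud (S = 102.6): continuation = e^(−0.08)·[0.6110·0.0000 + 0.3890·4.6600] = 1.6736; exercise value = 0.0000 ≤ continuation, so V_ud = 1.6736
Node dd (S = 76.95): continuation = e^(−0.08)·[0.6110·4.6600 + 0.3890·27.7450] = 12.5923; exercise value = 20.0500 > continuation, so V_dd = 20.0500 (exercise)
Node u (S = 114): continuation = e^(−0.08)·[0.6110·0.0000 + 0.3890·1.6736] = 0.6010; exercise value = 0.0000 ≤ continuation, so V_u = 0.6010
Node d (S = 85.5): continuation = e^(−0.08)·[0.6110·1.6736 + 0.3890·20.0500] = 8.1445; exercise value = 11.5000 > continuation, so V_d = 11.5000 (exercise)
Node 0 (S = 95): continuation = e^(−0.08)·[0.6110·0.6010 + 0.3890·11.5000] = 4.4690; exercise value = 2.0000 ≤ continuation, so V_0 = 4.4690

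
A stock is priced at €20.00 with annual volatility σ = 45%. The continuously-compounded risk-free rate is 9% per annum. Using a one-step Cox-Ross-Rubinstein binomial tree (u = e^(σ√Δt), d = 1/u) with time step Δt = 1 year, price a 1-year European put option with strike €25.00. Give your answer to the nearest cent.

CRR parameters: u = e^(σ√Δt) = e^(0.45·√1) = 1.5683, d = 1/u = 0.6376
Per-period rate: rΔt = 0.09·1 = 0.09, so R = e^0.09 = 1.0942
Risk-neutral probability p = (e^0.09 − 0.6376)/(1.5683 − 0.6376) = 0.4565/0.9307 = 0.4905
Terminal stock prices: S_u = 31.37, S_d = 12.75
Terminal payoffs (K − S): max(-6.366, 0) = 0, max(12.25, 0) = 12.25
Node 0 (S = 20): V_0 = e^(−0.09)·[0.4905·0.0000 + 0.5095·12.2474] = 5.7024

€5.70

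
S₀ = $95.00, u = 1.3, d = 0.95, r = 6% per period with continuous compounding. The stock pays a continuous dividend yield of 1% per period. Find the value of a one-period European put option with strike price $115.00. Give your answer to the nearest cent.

Per-period risk-free factor R = e^0.06 = 1.0618; dividend-adjusted growth = e^(0.06−0.01) = 1.0513.
Risk-neutral probability p = (1.0513 − 0.95)/(1.3 − 0.95) = 0.1013/0.3500 = 0.2893
Terminal stock prices: S_u = 123.5, S_d = 90.25
Terminal payoffs (K − S): max(-8.5, 0) = 0, max(24.75, 0) = 24.75
Node 0 (S = 95): V_0 = e^(−0.06)·[0.2893·0.0000 + 0.7107·24.7500] = 16.5644

$16.56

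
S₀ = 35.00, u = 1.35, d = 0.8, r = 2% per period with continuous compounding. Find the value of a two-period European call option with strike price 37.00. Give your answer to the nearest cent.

4.49

Risk-neutral probability p = (e^0.02 − 0.8)/(1.35 − 0.8) = 0.2202/0.5500 = 0.4004
Terminal stock prices: S_uu = 63.79, S_ud = 37.8, S_dd = 22.4
Terminal payoffs (S − K): max(26.79, 0) = 26.79, max(0.8, 0) = 0.8, max(-14.6, 0) = 0
Node u (S = 47.25): V_u = e^(−0.02)·[0.4004·26.7875 + 0.5996·0.8000] = 10.9826
Node d (S = 28): V_d = e^(−0.02)·[0.4004·0.8000 + 0.5996·0.0000] = 0.3140
Node 0 (S = 35): V_0 = e^(−0.02)·[0.4004·10.9826 + 0.5996·0.3140] = 4.4945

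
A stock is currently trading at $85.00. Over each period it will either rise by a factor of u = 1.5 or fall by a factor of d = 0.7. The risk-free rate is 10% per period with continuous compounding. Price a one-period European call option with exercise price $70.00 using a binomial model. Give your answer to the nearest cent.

Risk-neutral probability p = (e^0.1 − 0.7)/(1.5 − 0.7) = 0.4052/0.8000 = 0.5065
Terminal stock prices: S_u = 127.5, S_d = 59.5
Terminal payoffs (S − K): max(57.5, 0) = 57.5, max(-10.5, 0) = 0
Node 0 (S = 85): V_0 = e^(−0.1)·[0.5065·57.5000 + 0.4935·0.0000] = 26.3504

$26.35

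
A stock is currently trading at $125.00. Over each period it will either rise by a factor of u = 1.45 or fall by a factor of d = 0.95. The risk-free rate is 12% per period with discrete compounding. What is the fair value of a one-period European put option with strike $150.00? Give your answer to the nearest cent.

Risk-neutral probability p = (1 + 0.12 − 0.95)/(1.45 − 0.95) = 0.1700/0.5000 = 0.3400
Terminal stock prices: S_u = 181.2, S_d = 118.8
Terminal payoffs (K − S): max(-31.25, 0) = 0, max(31.25, 0) = 31.25
Node 0 (S = 125): V_0 = 1/1.12·[0.3400·0.0000 + 0.6600·31.2500] = 18.4152

$18.42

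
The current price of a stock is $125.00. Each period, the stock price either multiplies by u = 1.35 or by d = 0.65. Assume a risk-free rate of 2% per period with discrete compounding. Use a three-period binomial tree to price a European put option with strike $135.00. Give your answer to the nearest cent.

$31.09

Risk-neutral probability p = (1 + 0.02 − 0.65)/(1.35 − 0.65) = 0.3700/0.7000 = 0.5286
Terminal stock prices: S_uuu = 307.5, S_uud = 148.1, S_udd = 71.3, S_ddd = 34.33
Terminal payoffs (K − S): max(-172.5, 0) = 0, max(-13.08, 0) = 0, max(63.7, 0) = 63.7, max(100.7, 0) = 100.7
Node uu (S = 227.8): V_uu = 1/1.02·[0.5286·0.0000 + 0.4714·0.0000] = 0.0000
Node ud (S = 109.7): V_ud = 1/1.02·[0.5286·0.0000 + 0.4714·63.7031] = 29.4426
Node dd (S = 52.81): V_dd = 1/1.02·[0.5286·63.7031 + 0.4714·100.6719] = 79.5404
Node u (S = 168.8): V_u = 1/1.02·[0.5286·0.0000 + 0.4714·29.4426] = 13.6079
Node d (S = 81.25): V_d = 1/1.02·[0.5286·29.4426 + 0.4714·79.5404] = 52.0198
Node 0 (S = 125): V_0 = 1/1.02·[0.5286·13.6079 + 0.4714·52.0198] = 31.0945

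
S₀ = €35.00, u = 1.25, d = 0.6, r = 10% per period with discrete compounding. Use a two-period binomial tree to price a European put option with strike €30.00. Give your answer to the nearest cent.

€1.87

Risk-neutral probability p = (1 + 0.1 − 0.6)/(1.25 − 0.6) = 0.5000/0.6500 = 0.7692
Terminal stock prices: S_uu = 54.69, S_ud = 26.25, S_dd = 12.6
Terminal payoffs (K − S): max(-24.69, 0) = 0, max(3.75, 0) = 3.75, max(17.4, 0) = 17.4
Node u (S = 43.75): V_u = 1/1.1·[0.7692·0.0000 + 0.2308·3.7500] = 0.7867
Node d (S = 21): V_d = 1/1.1·[0.7692·3.7500 + 0.2308·17.4000] = 6.2727
Node 0 (S = 35): V_0 = 1/1.1·[0.7692·0.7867 + 0.2308·6.2727] = 1.8661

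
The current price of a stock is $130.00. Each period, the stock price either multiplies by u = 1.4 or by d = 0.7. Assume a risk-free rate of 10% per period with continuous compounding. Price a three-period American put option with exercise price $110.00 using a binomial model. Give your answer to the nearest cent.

Risk-neutral probability p = (e^0.1 − 0.7)/(1.4 − 0.7) = 0.4052/0.7000 = 0.5788
Terminal stock prices: S_uuu = 356.7, S_uud = 178.4, S_udd = 89.18, S_ddd = 44.59
Terminal payoffs (K − S): max(-246.7, 0) = 0, max(-68.36, 0) = 0, max(20.82, 0) = 20.82, max(65.41, 0) = 65.41
Node uu (S = 254.8): continuation = e^(−0.1)·[0.5788·0.0000 + 0.4212·0.0000] = 0.0000; exercise value = 0.0000 ≤ continuation, so V_uu = 0.0000
Node ud (S = 127.4): continuation = e^(−0.1)·[0.5788·0.0000 + 0.4212·20.8200] = 7.9346; exercise value = 0.0000 ≤ continuation, so V_ud = 7.9346
Node dd (S = 63.7): continuation = e^(−0.1)·[0.5788·20.8200 + 0.4212·65.4100] = 35.8321; exercise value = 46.3000 > continuation, so V_dd = 46.3000 (exercise)
Node u (S = 182): continuation = e^(−0.1)·[0.5788·0.0000 + 0.4212·7.9346] = 3.0239; exercise value = 0.0000 ≤ continuation, so V_u = 3.0239
Node d (S = 91): continuation = e^(−0.1)·[0.5788·7.9346 + 0.4212·46.3000] = 21.8007; exercise value = 19.0000 ≤ continuation, so V_d = 21.8007
Node 0 (S = 130): continuation = e^(−0.1)·[0.5788·3.0239 + 0.4212·21.8007] = 9.8920; exercise value = 0.0000 ≤ continuation, so V_0 = 9.8920

$9.89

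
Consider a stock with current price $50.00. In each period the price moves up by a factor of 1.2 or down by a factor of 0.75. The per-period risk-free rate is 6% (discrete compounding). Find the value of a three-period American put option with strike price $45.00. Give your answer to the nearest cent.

$2.83

Risk-neutral probability p = (1 + 0.06 − 0.75)/(1.2 − 0.75) = 0.3100/0.4500 = 0.6889
Terminal stock prices: S_uuu = 86.4, S_uud = 54, S_udd = 33.75, S_ddd = 21.09
Terminal payoffs (K − S): max(-41.4, 0) = 0, max(-9, 0) = 0, max(11.25, 0) = 11.25, max(23.91, 0) = 23.91
Node uu (S = 72): continuation = 1/1.06·[0.6889·0.0000 + 0.3111·0.0000] = 0.0000; exercise value = 0.0000 ≤ continuation, so V_uu = 0.0000
Node ud (S = 45): continuation = 1/1.06·[0.6889·0.0000 + 0.3111·11.2500] = 3.3019; exercise value = 0.0000 ≤ continuation, so V_ud = 3.3019
Node dd (S = 28.12): continuation = 1/1.06·[0.6889·11.2500 + 0.3111·23.9062] = 14.3278; exercise value = 16.8750 > continuation, so V_dd = 16.8750 (exercise)
Node u (S = 60): continuation = 1/1.06·[0.6889·0.0000 + 0.3111·3.3019] = 0.9691; exercise value = 0.0000 ≤ continuation, so V_u = 0.9691
Node d (S = 37.5): continuation = 1/1.06·[0.6889·3.3019 + 0.3111·16.8750] = 7.0987; exercise value = 7.5000 > continuation, so V_d = 7.5000 (exercise)
Node 0 (S = 50): continuation = 1/1.06·[0.6889·0.9691 + 0.3111·7.5000] = 2.8311; exercise value = 0.0000 ≤ continuation, so V_0 = 2.8311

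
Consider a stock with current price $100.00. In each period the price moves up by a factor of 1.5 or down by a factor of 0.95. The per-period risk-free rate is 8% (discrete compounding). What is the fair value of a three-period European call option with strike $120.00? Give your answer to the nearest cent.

Risk-neutral probability p = (1 + 0.08 − 0.95)/(1.5 − 0.95) = 0.1300/0.5500 = 0.2364
Terminal stock prices: S_uuu = 337.5, S_uud = 213.8, S_udd = 135.4, S_ddd = 85.74
Terminal payoffs (S − K): max(217.5, 0) = 217.5, max(93.75, 0) = 93.75, max(15.38, 0) = 15.38, max(-34.26, 0) = 0
Node uu (S = 225): V_uu = 1/1.08·[0.2364·217.5000 + 0.7636·93.7500] = 113.8889
Node ud (S = 142.5): V_ud = 1/1.08·[0.2364·93.7500 + 0.7636·15.3750] = 31.3889
Node dd (S = 90.25): V_dd = 1/1.08·[0.2364·15.3750 + 0.7636·0.0000] = 3.3649
Node u (S = 150): V_u = 1/1.08·[0.2364·113.8889 + 0.7636·31.3889] = 47.1193
Node d (S = 95): V_d = 1/1.08·[0.2364·31.3889 + 0.7636·3.3649] = 9.2488
Node 0 (S = 100): V_0 = 1/1.08·[0.2364·47.1193 + 0.7636·9.2488] = 16.8519

$16.85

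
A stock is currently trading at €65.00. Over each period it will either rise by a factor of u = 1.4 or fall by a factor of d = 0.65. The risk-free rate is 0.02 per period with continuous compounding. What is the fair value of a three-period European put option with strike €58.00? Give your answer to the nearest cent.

€11.90

Risk-neutral probability p = (e^0.02 − 0.65)/(1.4 − 0.65) = 0.3702/0.7500 = 0.4936
Terminal stock prices: S_uuu = 178.4, S_uud = 82.81, S_udd = 38.45, S_ddd = 17.85
Terminal payoffs (K − S): max(-120.4, 0) = 0, max(-24.81, 0) = 0, max(19.55, 0) = 19.55, max(40.15, 0) = 40.15
Node uu (S = 127.4): V_uu = e^(−0.02)·[0.4936·0.0000 + 0.5064·0.0000] = 0.0000
Node ud (S = 59.15): V_ud = e^(−0.02)·[0.4936·0.0000 + 0.5064·19.5525] = 9.7053
Node dd (S = 27.46): V_dd = e^(−0.02)·[0.4936·19.5525 + 0.5064·40.1494] = 29.3890
Node u (S = 91): V_u = e^(−0.02)·[0.4936·0.0000 + 0.5064·9.7053] = 4.8174
Node d (S = 42.25): V_d = e^(−0.02)·[0.4936·9.7053 + 0.5064·29.3890] = 19.2835
Node 0 (S = 65): V_0 = e^(−0.02)·[0.4936·4.8174 + 0.5064·19.2835] = 11.9026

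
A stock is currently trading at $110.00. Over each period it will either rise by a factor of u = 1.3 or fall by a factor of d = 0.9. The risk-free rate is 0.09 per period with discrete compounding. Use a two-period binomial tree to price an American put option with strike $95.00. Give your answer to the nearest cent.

$1.37

Risk-neutral probability p = (1 + 0.09 − 0.9)/(1.3 − 0.9) = 0.1900/0.4000 = 0.4750
Terminal stock prices: S_uu = 185.9, S_ud = 128.7, S_dd = 89.1
Terminal payoffs (K − S): max(-90.9, 0) = 0, max(-33.7, 0) = 0, max(5.9, 0) = 5.9
Node u (S = 143): continuation = 1/1.09·[0.4750·0.0000 + 0.5250·0.0000] = 0.0000; exercise value = 0.0000 ≤ continuation, so V_u = 0.0000
Node d (S = 99): continuation = 1/1.09·[0.4750·0.0000 + 0.5250·5.9000] = 2.8417; exercise value = 0.0000 ≤ continuation, so V_d = 2.8417
Node 0 (S = 110): continuation = 1/1.09·[0.4750·0.0000 + 0.5250·2.8417] = 1.3687; exercise value = 0.0000 ≤ continuation, so V_0 = 1.3687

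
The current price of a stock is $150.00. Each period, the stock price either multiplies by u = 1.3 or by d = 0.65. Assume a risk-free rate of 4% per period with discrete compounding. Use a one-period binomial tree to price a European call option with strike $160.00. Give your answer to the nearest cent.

Risk-neutral probability p = (1 + 0.04 − 0.65)/(1.3 − 0.65) = 0.3900/0.6500 = 0.6000
Terminal stock prices: S_u = 195, S_d = 97.5
Terminal payoffs (S − K): max(35, 0) = 35, max(-62.5, 0) = 0
Node 0 (S = 150): V_0 = 1/1.04·[0.6000·35.0000 + 0.4000·0.0000] = 20.1923

$20.19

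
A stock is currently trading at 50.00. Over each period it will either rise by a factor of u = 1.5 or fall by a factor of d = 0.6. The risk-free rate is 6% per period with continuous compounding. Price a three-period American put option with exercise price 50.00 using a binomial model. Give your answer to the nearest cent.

11.51

Risk-neutral probability p = (e^0.06 − 0.6)/(1.5 − 0.6) = 0.4618/0.9000 = 0.5132
Terminal stock prices: S_uuu = 168.8, S_uud = 67.5, S_udd = 27, S_ddd = 10.8
Terminal payoffs (K − S): max(-118.8, 0) = 0, max(-17.5, 0) = 0, max(23, 0) = 23, max(39.2, 0) = 39.2
Node uu (S = 112.5): continuation = e^(−0.06)·[0.5132·0.0000 + 0.4868·0.0000] = 0.0000; exercise value = 0.0000 ≤ continuation, so V_uu = 0.0000
Node ud (S = 45): continuation = e^(−0.06)·[0.5132·0.0000 + 0.4868·23.0000] = 10.5454; exercise value = 5.0000 ≤ continuation, so V_ud = 10.5454
Node dd (S = 18): continuation = e^(−0.06)·[0.5132·23.0000 + 0.4868·39.2000] = 29.0882; exercise value = 32.0000 > continuation, so V_dd = 32.0000 (exercise)
Node u (S = 75): continuation = e^(−0.06)·[0.5132·0.0000 + 0.4868·10.5454] = 4.8350; exercise value = 0.0000 ≤ continuation, so V_u = 4.8350
Node d (S = 30): continuation = e^(−0.06)·[0.5132·10.5454 + 0.4868·32.0000] = 19.7682; exercise value = 20.0000 > continuation, so V_d = 20.0000 (exercise)
Node 0 (S = 50): continuation = e^(−0.06)·[0.5132·4.8350 + 0.4868·20.0000] = 11.5065; exercise value = 0.0000 ≤ continuation, so V_0 = 11.5065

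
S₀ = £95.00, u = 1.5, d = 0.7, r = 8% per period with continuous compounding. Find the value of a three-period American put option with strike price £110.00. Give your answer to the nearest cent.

Risk-neutral probability p = (e^0.08 − 0.7)/(1.5 − 0.7) = 0.3833/0.8000 = 0.4791
Terminal stock prices: S_uuu = 320.6, S_uud = 149.6, S_udd = 69.82, S_ddd = 32.58
Terminal payoffs (K − S): max(-210.6, 0) = 0, max(-39.62, 0) = 0, max(40.18, 0) = 40.18, max(77.42, 0) = 77.42
Node uu (S = 213.8): continuation = e^(−0.08)·[0.4791·0.0000 + 0.5209·0.0000] = 0.0000; exercise value = 0.0000 ≤ continuation, so V_uu = 0.0000
Node ud (S = 99.75): continuation = e^(−0.08)·[0.4791·0.0000 + 0.5209·40.1750] = 19.3179; exercise value = 10.2500 ≤ continuation, so V_ud = 19.3179
Node dd (S = 46.55): continuation = e^(−0.08)·[0.4791·40.1750 + 0.5209·77.4150] = 54.9928; exercise value = 63.4500 > continuation, so V_dd = 63.4500 (exercise)
Node u (S = 142.5): continuation = e^(−0.08)·[0.4791·0.0000 + 0.5209·19.3179] = 9.2889; exercise value = 0.0000 ≤ continuation, so V_u = 9.2889
Node d (S = 66.5): continuation = e^(−0.08)·[0.4791·19.3179 + 0.5209·63.4500] = 39.0533; exercise value = 43.5000 > continuation, so V_d = 43.5000 (exercise)
Node 0 (S = 95): continuation = e^(−0.08)·[0.4791·9.2889 + 0.5209·43.5000] = 25.0249; exercise value = 15.0000 ≤ continuation, so V_0 = 25.0249

£25.02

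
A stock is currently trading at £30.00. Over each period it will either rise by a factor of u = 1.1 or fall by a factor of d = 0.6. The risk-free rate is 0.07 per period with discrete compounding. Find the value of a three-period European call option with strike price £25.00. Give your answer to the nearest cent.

£10.12

Risk-neutral probability p = (1 + 0.07 − 0.6)/(1.1 − 0.6) = 0.4700/0.5000 = 0.9400
Terminal stock prices: S_uuu = 39.93, S_uud = 21.78, S_udd = 11.88, S_ddd = 6.48
Terminal payoffs (S − K): max(14.93, 0) = 14.93, max(-3.22, 0) = 0, max(-13.12, 0) = 0, max(-18.52, 0) = 0
Node uu (S = 36.3): V_uu = 1/1.07·[0.9400·14.9300 + 0.0600·0.0000] = 13.1161
Node ud (S = 19.8): V_ud = 1/1.07·[0.9400·0.0000 + 0.0600·0.0000] = 0.0000
Node dd (S = 10.8): V_dd = 1/1.07·[0.9400·0.0000 + 0.0600·0.0000] = 0.0000
Node u (S = 33): V_u = 1/1.07·[0.9400·13.1161 + 0.0600·0.0000] = 11.5225
Node d (S = 18): V_d = 1/1.07·[0.9400·0.0000 + 0.0600·0.0000] = 0.0000
Node 0 (S = 30): V_0 = 1/1.07·[0.9400·11.5225 + 0.0600·0.0000] = 10.1226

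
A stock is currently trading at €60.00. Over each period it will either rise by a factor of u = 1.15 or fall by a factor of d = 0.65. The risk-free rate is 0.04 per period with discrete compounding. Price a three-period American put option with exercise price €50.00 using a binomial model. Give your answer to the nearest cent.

Risk-neutral probability p = (1 + 0.04 − 0.65)/(1.15 − 0.65) = 0.3900/0.5000 = 0.7800
Terminal stock prices: S_uuu = 91.25, S_uud = 51.58, S_udd = 29.15, S_ddd = 16.48
Terminal payoffs (K − S): max(-41.25, 0) = 0, max(-1.578, 0) = 0, max(20.85, 0) = 20.85, max(33.52, 0) = 33.52
Node uu (S = 79.35): continuation = 1/1.04·[0.7800·0.0000 + 0.2200·0.0000] = 0.0000; exercise value = 0.0000 ≤ continuation, so V_uu = 0.0000
Node ud (S = 44.85): continuation = 1/1.04·[0.7800·0.0000 + 0.2200·20.8475] = 4.4100; exercise value = 5.1500 > continuation, so V_ud = 5.1500 (exercise)
Node dd (S = 25.35): continuation = 1/1.04·[0.7800·20.8475 + 0.2200·33.5225] = 22.7269; exercise value = 24.6500 > continuation, so V_dd = 24.6500 (exercise)
Node u (S = 69): continuation = 1/1.04·[0.7800·0.0000 + 0.2200·5.1500] = 1.0894; exercise value = 0.0000 ≤ continuation, so V_u = 1.0894
Node d (S = 39): continuation = 1/1.04·[0.7800·5.1500 + 0.2200·24.6500] = 9.0769; exercise value = 11.0000 > continuation, so V_d = 11.0000 (exercise)
Node 0 (S = 60): continuation = 1/1.04·[0.7800·1.0894 + 0.2200·11.0000] = 3.1440; exercise value = 0.0000 ≤ continuation, so V_0 = 3.1440

€3.14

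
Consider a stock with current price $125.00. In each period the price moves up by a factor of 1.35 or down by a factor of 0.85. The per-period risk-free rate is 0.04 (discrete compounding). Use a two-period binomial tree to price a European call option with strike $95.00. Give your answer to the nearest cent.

$38.83

Risk-neutral probability p = (1 + 0.04 − 0.85)/(1.35 − 0.85) = 0.1900/0.5000 = 0.3800
Terminal stock prices: S_uu = 227.8, S_ud = 143.4, S_dd = 90.31
Terminal payoffs (S − K): max(132.8, 0) = 132.8, max(48.44, 0) = 48.44, max(-4.688, 0) = 0
Node u (S = 168.8): V_u = 1/1.04·[0.3800·132.8125 + 0.6200·48.4375] = 77.4038
Node d (S = 106.2): V_d = 1/1.04·[0.3800·48.4375 + 0.6200·0.0000] = 17.6983
Node 0 (S = 125): V_0 = 1/1.04·[0.3800·77.4038 + 0.6200·17.6983] = 38.8331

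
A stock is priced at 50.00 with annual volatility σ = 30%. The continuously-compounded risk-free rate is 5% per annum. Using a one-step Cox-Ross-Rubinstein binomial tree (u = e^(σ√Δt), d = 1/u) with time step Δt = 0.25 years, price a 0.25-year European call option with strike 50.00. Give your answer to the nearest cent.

4.03

CRR parameters: u = e^(σ√Δt) = e^(0.3·√0.25) = 1.1618, d = 1/u = 0.8607
Per-period rate: rΔt = 0.05·0.25 = 0.0125, so R = e^0.0125 = 1.0126
Risk-neutral probability p = (e^0.0125 − 0.8607)/(1.1618 − 0.8607) = 0.1519/0.3011 = 0.5043
Terminal stock prices: S_u = 58.09, S_d = 43.04
Terminal payoffs (S − K): max(8.092, 0) = 8.092, max(-6.965, 0) = 0
Node 0 (S = 50): V_0 = e^(−0.0125)·[0.5043·8.0917 + 0.4957·0.0000] = 4.0303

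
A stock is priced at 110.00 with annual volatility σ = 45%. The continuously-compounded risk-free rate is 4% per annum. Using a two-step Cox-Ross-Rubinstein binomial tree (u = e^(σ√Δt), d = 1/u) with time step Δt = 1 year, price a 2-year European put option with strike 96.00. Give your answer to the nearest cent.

CRR parameters: u = e^(σ√Δt) = e^(0.45·√1) = 1.5683, d = 1/u = 0.6376
Per-period rate: rΔt = 0.04·1 = 0.04, so R = e^0.04 = 1.0408
Risk-neutral probability p = (e^0.04 − 0.6376)/(1.5683 − 0.6376) = 0.4032/0.9307 = 0.4332
Terminal stock prices: S_uu = 270.6, S_ud = 110, S_dd = 44.72
Terminal payoffs (K − S): max(-174.6, 0) = 0, max(-14, 0) = 0, max(51.28, 0) = 51.28
Node u (S = 172.5): V_u = e^(−0.04)·[0.4332·0.0000 + 0.5668·0.0000] = 0.0000
Node d (S = 70.14): V_d = e^(−0.04)·[0.4332·0.0000 + 0.5668·51.2773] = 27.9238
Node 0 (S = 110): V_0 = e^(−0.04)·[0.4332·0.0000 + 0.5668·27.9238] = 15.2063

15.21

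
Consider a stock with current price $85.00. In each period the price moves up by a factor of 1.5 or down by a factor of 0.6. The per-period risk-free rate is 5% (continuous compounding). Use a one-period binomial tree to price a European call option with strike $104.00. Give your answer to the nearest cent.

Risk-neutral probability p = (e^0.05 − 0.6)/(1.5 − 0.6) = 0.4513/0.9000 = 0.5014
Terminal stock prices: S_u = 127.5, S_d = 51
Terminal payoffs (S − K): max(23.5, 0) = 23.5, max(-53, 0) = 0
Node 0 (S = 85): V_0 = e^(−0.05)·[0.5014·23.5000 + 0.4986·0.0000] = 11.2085

$11.21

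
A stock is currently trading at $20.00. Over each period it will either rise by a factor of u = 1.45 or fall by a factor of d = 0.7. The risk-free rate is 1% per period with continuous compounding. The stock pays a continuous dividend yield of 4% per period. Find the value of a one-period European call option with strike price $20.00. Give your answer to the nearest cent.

Per-period risk-free factor R = e^0.01 = 1.0101; dividend-adjusted growth = e^(0.01−0.04) = 0.9704.
Risk-neutral probability p = (0.9704 − 0.7)/(1.45 − 0.7) = 0.2704/0.7500 = 0.3606
Terminal stock prices: S_u = 29, S_d = 14
Terminal payoffs (S − K): max(9, 0) = 9, max(-6, 0) = 0
Node 0 (S = 20): V_0 = e^(−0.01)·[0.3606·9.0000 + 0.6394·0.0000] = 3.2131

$3.21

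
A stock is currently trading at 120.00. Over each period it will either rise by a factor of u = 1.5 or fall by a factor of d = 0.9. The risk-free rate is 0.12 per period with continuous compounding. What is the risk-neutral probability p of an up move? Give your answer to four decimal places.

Risk-neutral probability p = (e^0.12 − 0.9)/(1.5 − 0.9) = 0.2275/0.6000 = 0.3792

p = 0.3792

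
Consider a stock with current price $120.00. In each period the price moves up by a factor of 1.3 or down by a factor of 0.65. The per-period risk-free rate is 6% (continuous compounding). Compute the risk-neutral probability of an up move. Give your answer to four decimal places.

Risk-neutral probability p = (e^0.06 − 0.65)/(1.3 − 0.65) = 0.4118/0.6500 = 0.6336

p = 0.6336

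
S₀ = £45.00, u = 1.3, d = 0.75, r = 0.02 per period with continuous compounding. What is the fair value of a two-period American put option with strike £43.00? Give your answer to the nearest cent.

Risk-neutral probability p = (e^0.02 − 0.75)/(1.3 − 0.75) = 0.2702/0.5500 = 0.4913
Terminal stock prices: S_uu = 76.05, S_ud = 43.88, S_dd = 25.31
Terminal payoffs (K − S): max(-33.05, 0) = 0, max(-0.875, 0) = 0, max(17.69, 0) = 17.69
Node u (S = 58.5): continuation = e^(−0.02)·[0.4913·0.0000 + 0.5087·0.0000] = 0.0000; exercise value = 0.0000 ≤ continuation, so V_u = 0.0000
Node d (S = 33.75): continuation = e^(−0.02)·[0.4913·0.0000 + 0.5087·17.6875] = 8.8199; exercise value = 9.2500 > continuation, so V_d = 9.2500 (exercise)
Node 0 (S = 45): continuation = e^(−0.02)·[0.4913·0.0000 + 0.5087·9.2500] = 4.6125; exercise value = 0.0000 ≤ continuation, so V_0 = 4.6125

£4.61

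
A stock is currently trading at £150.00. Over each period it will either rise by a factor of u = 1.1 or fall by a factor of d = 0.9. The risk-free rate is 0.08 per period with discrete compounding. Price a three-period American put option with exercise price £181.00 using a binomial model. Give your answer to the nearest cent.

Risk-neutral probability p = (1 + 0.08 − 0.9)/(1.1 − 0.9) = 0.1800/0.2000 = 0.9000
Terminal stock prices: S_uuu = 199.7, S_uud = 163.4, S_udd = 133.7, S_ddd = 109.4
Terminal payoffs (K − S): max(-18.65, 0) = 0, max(17.65, 0) = 17.65, max(47.35, 0) = 47.35, max(71.65, 0) = 71.65
Node uu (S = 181.5): continuation = 1/1.08·[0.9000·0.0000 + 0.1000·17.6500] = 1.6343; exercise value = 0.0000 ≤ continuation, so V_uu = 1.6343
Node ud (S = 148.5): continuation = 1/1.08·[0.9000·17.6500 + 0.1000·47.3500] = 19.0926; exercise value = 32.5000 > continuation, so V_ud = 32.5000 (exercise)
Node dd (S = 121.5): continuation = 1/1.08·[0.9000·47.3500 + 0.1000·71.6500] = 46.0926; exercise value = 59.5000 > continuation, so V_dd = 59.5000 (exercise)
Node u (S = 165): continuation = 1/1.08·[0.9000·1.6343 + 0.1000·32.5000] = 4.3711; exercise value = 16.0000 > continuation, so V_u = 16.0000 (exercise)
Node d (S = 135): continuation = 1/1.08·[0.9000·32.5000 + 0.1000·59.5000] = 32.5926; exercise value = 46.0000 > continuation, so V_d = 46.0000 (exercise)
Node 0 (S = 150): continuation = 1/1.08·[0.9000·16.0000 + 0.1000·46.0000] = 17.5926; exercise value = 31.0000 > continuation, so V_0 = 31.0000 (exercise)

£31.00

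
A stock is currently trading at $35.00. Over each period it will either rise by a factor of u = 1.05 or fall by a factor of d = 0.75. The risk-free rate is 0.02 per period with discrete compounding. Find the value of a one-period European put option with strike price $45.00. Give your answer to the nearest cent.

Risk-neutral probability p = (1 + 0.02 − 0.75)/(1.05 − 0.75) = 0.2700/0.3000 = 0.9000
Terminal stock prices: S_u = 36.75, S_d = 26.25
Terminal payoffs (K − S): max(8.25, 0) = 8.25, max(18.75, 0) = 18.75
Node 0 (S = 35): V_0 = 1/1.02·[0.9000·8.2500 + 0.1000·18.7500] = 9.1176

$9.12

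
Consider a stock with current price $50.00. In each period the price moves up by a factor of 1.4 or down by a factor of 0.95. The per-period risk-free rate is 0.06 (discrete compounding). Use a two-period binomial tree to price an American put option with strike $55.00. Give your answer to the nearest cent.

Risk-neutral probability p = (1 + 0.06 − 0.95)/(1.4 − 0.95) = 0.1100/0.4500 = 0.2444
Terminal stock prices: S_uu = 98, S_ud = 66.5, S_dd = 45.12
Terminal payoffs (K − S): max(-43, 0) = 0, max(-11.5, 0) = 0, max(9.875, 0) = 9.875
Node u (S = 70): continuation = 1/1.06·[0.2444·0.0000 + 0.7556·0.0000] = 0.0000; exercise value = 0.0000 ≤ continuation, so V_u = 0.0000
Node d (S = 47.5): continuation = 1/1.06·[0.2444·0.0000 + 0.7556·9.8750] = 7.0388; exercise value = 7.5000 > continuation, so V_d = 7.5000 (exercise)
Node 0 (S = 50): continuation = 1/1.06·[0.2444·0.0000 + 0.7556·7.5000] = 5.3459; exercise value = 5.0000 ≤ continuation, so V_0 = 5.3459

$5.35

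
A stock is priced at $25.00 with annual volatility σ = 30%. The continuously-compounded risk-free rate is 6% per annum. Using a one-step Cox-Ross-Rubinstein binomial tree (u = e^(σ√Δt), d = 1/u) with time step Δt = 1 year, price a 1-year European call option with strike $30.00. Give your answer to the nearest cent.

CRR parameters: u = e^(σ√Δt) = e^(0.3·√1) = 1.3499, d = 1/u = 0.7408
Per-period rate: rΔt = 0.06·1 = 0.06, so R = e^0.06 = 1.0618
Risk-neutral probability p = (e^0.06 − 0.7408)/(1.3499 − 0.7408) = 0.3210/0.6090 = 0.5271
Terminal stock prices: S_u = 33.75, S_d = 18.52
Terminal payoffs (S − K): max(3.746, 0) = 3.746, max(-11.48, 0) = 0
Node 0 (S = 25): V_0 = e^(−0.06)·[0.5271·3.7465 + 0.4729·0.0000] = 1.8597

$1.86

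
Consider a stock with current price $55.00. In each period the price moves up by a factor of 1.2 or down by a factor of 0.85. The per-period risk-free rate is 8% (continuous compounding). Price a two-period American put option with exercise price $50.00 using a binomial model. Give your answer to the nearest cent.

$1.00

Risk-neutral probability p = (e^0.08 − 0.85)/(1.2 − 0.85) = 0.2333/0.3500 = 0.6665
Terminal stock prices: S_uu = 79.2, S_ud = 56.1, S_dd = 39.74
Terminal payoffs (K − S): max(-29.2, 0) = 0, max(-6.1, 0) = 0, max(10.26, 0) = 10.26
Node u (S = 66): continuation = e^(−0.08)·[0.6665·0.0000 + 0.3335·0.0000] = 0.0000; exercise value = 0.0000 ≤ continuation, so V_u = 0.0000
Node d (S = 46.75): continuation = e^(−0.08)·[0.6665·0.0000 + 0.3335·10.2625] = 3.1591; exercise value = 3.2500 > continuation, so V_d = 3.2500 (exercise)
Node 0 (S = 55): continuation = e^(−0.08)·[0.6665·0.0000 + 0.3335·3.2500] = 1.0004; exercise value = 0.0000 ≤ continuation, so V_0 = 1.0004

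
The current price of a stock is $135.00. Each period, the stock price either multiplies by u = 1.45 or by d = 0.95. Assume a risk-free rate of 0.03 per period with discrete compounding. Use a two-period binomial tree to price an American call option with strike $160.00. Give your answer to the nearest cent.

Risk-neutral probability p = (1 + 0.03 − 0.95)/(1.45 − 0.95) = 0.0800/0.5000 = 0.1600
Terminal stock prices: S_uu = 283.8, S_ud = 186, S_dd = 121.8
Terminal payoffs (S − K): max(123.8, 0) = 123.8, max(25.96, 0) = 25.96, max(-38.16, 0) = 0
Node u (S = 195.8): continuation = 1/1.03·[0.1600·123.8375 + 0.8400·25.9625] = 40.4102; exercise value = 35.7500 ≤ continuation, so V_u = 40.4102
Node d (S = 128.2): continuation = 1/1.03·[0.1600·25.9625 + 0.8400·0.0000] = 4.0330; exercise value = 0.0000 ≤ continuation, so V_d = 4.0330
Node 0 (S = 135): continuation = 1/1.03·[0.1600·40.4102 + 0.8400·4.0330] = 9.5664; exercise value = 0.0000 ≤ continuation, so V_0 = 9.5664

$9.57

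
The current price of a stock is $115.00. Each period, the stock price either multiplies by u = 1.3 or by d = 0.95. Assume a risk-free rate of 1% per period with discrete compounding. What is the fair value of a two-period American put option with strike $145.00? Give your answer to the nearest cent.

Risk-neutral probability p = (1 + 0.01 − 0.95)/(1.3 − 0.95) = 0.0600/0.3500 = 0.1714
Terminal stock prices: S_uu = 194.4, S_ud = 142, S_dd = 103.8
Terminal payoffs (K − S): max(-49.35, 0) = 0, max(2.975, 0) = 2.975, max(41.21, 0) = 41.21
Node u (S = 149.5): continuation = 1/1.01·[0.1714·0.0000 + 0.8286·2.9750] = 2.4406; exercise value = 0.0000 ≤ continuation, so V_u = 2.4406
Node d (S = 109.2): continuation = 1/1.01·[0.1714·2.9750 + 0.8286·41.2125] = 34.3144; exercise value = 35.7500 > continuation, so V_d = 35.7500 (exercise)
Node 0 (S = 115): continuation = 1/1.01·[0.1714·2.4406 + 0.8286·35.7500] = 29.7424; exercise value = 30.0000 > continuation, so V_0 = 30.0000 (exercise)

$30.00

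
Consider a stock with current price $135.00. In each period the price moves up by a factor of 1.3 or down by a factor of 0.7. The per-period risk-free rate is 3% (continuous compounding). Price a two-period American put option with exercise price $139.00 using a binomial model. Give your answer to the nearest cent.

$23.16

Risk-neutral probability p = (e^0.03 − 0.7)/(1.3 − 0.7) = 0.3305/0.6000 = 0.5508
Terminal stock prices: S_uu = 228.2, S_ud = 122.8, S_dd = 66.15
Terminal payoffs (K − S): max(-89.15, 0) = 0, max(16.15, 0) = 16.15, max(72.85, 0) = 72.85
Node u (S = 175.5): continuation = e^(−0.03)·[0.5508·0.0000 + 0.4492·16.1500] = 7.0408; exercise value = 0.0000 ≤ continuation, so V_u = 7.0408
Node d (S = 94.5): continuation = e^(−0.03)·[0.5508·16.1500 + 0.4492·72.8500] = 40.3919; exercise value = 44.5000 > continuation, so V_d = 44.5000 (exercise)
Node 0 (S = 135): continuation = e^(−0.03)·[0.5508·7.0408 + 0.4492·44.5000] = 23.1636; exercise value = 4.0000 ≤ continuation, so V_0 = 23.1636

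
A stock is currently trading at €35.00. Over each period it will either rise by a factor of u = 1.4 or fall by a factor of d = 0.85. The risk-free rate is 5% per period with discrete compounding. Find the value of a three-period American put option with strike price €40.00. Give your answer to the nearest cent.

Risk-neutral probability p = (1 + 0.05 − 0.85)/(1.4 − 0.85) = 0.2000/0.5500 = 0.3636
Terminal stock prices: S_uuu = 96.04, S_uud = 58.31, S_udd = 35.4, S_ddd = 21.49
Terminal payoffs (K − S): max(-56.04, 0) = 0, max(-18.31, 0) = 0, max(4.598, 0) = 4.598, max(18.51, 0) = 18.51
Node uu (S = 68.6): continuation = 1/1.05·[0.3636·0.0000 + 0.6364·0.0000] = 0.0000; exercise value = 0.0000 ≤ continuation, so V_uu = 0.0000
Node ud (S = 41.65): continuation = 1/1.05·[0.3636·0.0000 + 0.6364·4.5975] = 2.7864; exercise value = 0.0000 ≤ continuation, so V_ud = 2.7864
Node dd (S = 25.29): continuation = 1/1.05·[0.3636·4.5975 + 0.6364·18.5056] = 12.8077; exercise value = 14.7125 > continuation, so V_dd = 14.7125 (exercise)
Node u (S = 49): continuation = 1/1.05·[0.3636·0.0000 + 0.6364·2.7864] = 1.6887; exercise value = 0.0000 ≤ continuation, so V_u = 1.6887
Node d (S = 29.75): continuation = 1/1.05·[0.3636·2.7864 + 0.6364·14.7125] = 9.8816; exercise value = 10.2500 > continuation, so V_d = 10.2500 (exercise)
Node 0 (S = 35): continuation = 1/1.05·[0.3636·1.6887 + 0.6364·10.2500] = 6.7970; exercise value = 5.0000 ≤ continuation, so V_0 = 6.7970

€6.80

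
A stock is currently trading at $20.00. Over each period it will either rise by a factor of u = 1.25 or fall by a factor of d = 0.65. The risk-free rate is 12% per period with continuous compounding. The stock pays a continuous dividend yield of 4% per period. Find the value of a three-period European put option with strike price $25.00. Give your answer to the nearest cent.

$3.40

Per-period risk-free factor R = e^0.12 = 1.1275; dividend-adjusted growth = e^(0.12−0.04) = 1.0833.
Risk-neutral probability p = (1.0833 − 0.65)/(1.25 − 0.65) = 0.4333/0.6000 = 0.7221
Terminal stock prices: S_uuu = 39.06, S_uud = 20.31, S_udd = 10.56, S_ddd = 5.492
Terminal payoffs (K − S): max(-14.06, 0) = 0, max(4.688, 0) = 4.688, max(14.44, 0) = 14.44, max(19.51, 0) = 19.51
Node uu (S = 31.25): V_uu = e^(−0.12)·[0.7221·0.0000 + 0.2779·4.6875] = 1.1552
Node ud (S = 16.25): V_ud = e^(−0.12)·[0.7221·4.6875 + 0.2779·14.4375] = 6.5602
Node dd (S = 8.45): V_dd = e^(−0.12)·[0.7221·14.4375 + 0.2779·19.5075] = 14.0543
Node u (S = 25): V_u = e^(−0.12)·[0.7221·1.1552 + 0.2779·6.5602] = 2.3565
Node d (S = 13): V_d = e^(−0.12)·[0.7221·6.5602 + 0.2779·14.0543] = 7.6652
Node 0 (S = 20): V_0 = e^(−0.12)·[0.7221·2.3565 + 0.2779·7.6652] = 3.3983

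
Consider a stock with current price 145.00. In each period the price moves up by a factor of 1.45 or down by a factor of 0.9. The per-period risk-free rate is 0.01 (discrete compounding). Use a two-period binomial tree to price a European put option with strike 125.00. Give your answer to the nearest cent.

Risk-neutral probability p = (1 + 0.01 − 0.9)/(1.45 − 0.9) = 0.1100/0.5500 = 0.2000
Terminal stock prices: S_uu = 304.9, S_ud = 189.2, S_dd = 117.5
Terminal payoffs (K − S): max(-179.9, 0) = 0, max(-64.22, 0) = 0, max(7.55, 0) = 7.55
Node u (S = 210.2): V_u = 1/1.01·[0.2000·0.0000 + 0.8000·0.0000] = 0.0000
Node d (S = 130.5): V_d = 1/1.01·[0.2000·0.0000 + 0.8000·7.5500] = 5.9802
Node 0 (S = 145): V_0 = 1/1.01·[0.2000·0.0000 + 0.8000·5.9802] = 4.7368

4.74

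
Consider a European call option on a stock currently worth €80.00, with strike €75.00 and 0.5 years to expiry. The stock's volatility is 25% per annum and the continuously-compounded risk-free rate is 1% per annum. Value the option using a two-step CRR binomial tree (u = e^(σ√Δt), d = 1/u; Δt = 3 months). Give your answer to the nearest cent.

CRR parameters: u = e^(σ√Δt) = e^(0.25·√0.25) = 1.1331, d = 1/u = 0.8825
Per-period rate: rΔt = 0.01·0.25 = 0.0025, so R = e^0.0025 = 1.0025
Risk-neutral probability p = (e^0.0025 − 0.8825)/(1.1331 − 0.8825) = 0.1200/0.2507 = 0.4788
Terminal stock prices: S_uu = 102.7, S_ud = 80, S_dd = 62.3
Terminal payoffs (S − K): max(27.72, 0) = 27.72, max(5, 0) = 5, max(-12.7, 0) = 0
Node u (S = 90.65): V_u = e^(−0.0025)·[0.4788·27.7220 + 0.5212·5.0000] = 15.8391
Node d (S = 70.6): V_d = e^(−0.0025)·[0.4788·5.0000 + 0.5212·0.0000] = 2.3879
Node 0 (S = 80): V_0 = e^(−0.0025)·[0.4788·15.8391 + 0.5212·2.3879] = 8.8060

€8.81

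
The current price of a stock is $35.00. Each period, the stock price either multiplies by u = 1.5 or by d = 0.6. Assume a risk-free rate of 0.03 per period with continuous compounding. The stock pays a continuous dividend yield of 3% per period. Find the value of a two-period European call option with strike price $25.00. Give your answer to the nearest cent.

$13.02

Per-period risk-free factor R = e^0.03 = 1.0305; dividend-adjusted growth = e^(0.03−0.03) = 1.0000.
Risk-neutral probability p = (1.0000 − 0.6)/(1.5 − 0.6) = 0.4000/0.9000 = 0.4444
Terminal stock prices: S_uu = 78.75, S_ud = 31.5, S_dd = 12.6
Terminal payoffs (S − K): max(53.75, 0) = 53.75, max(6.5, 0) = 6.5, max(-12.4, 0) = 0
Node u (S = 52.5): V_u = e^(−0.03)·[0.4444·53.7500 + 0.5556·6.5000] = 26.6873
Node d (S = 21): V_d = e^(−0.03)·[0.4444·6.5000 + 0.5556·0.0000] = 2.8035
Node 0 (S = 35): V_0 = e^(−0.03)·[0.4444·26.6873 + 0.5556·2.8035] = 13.0219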